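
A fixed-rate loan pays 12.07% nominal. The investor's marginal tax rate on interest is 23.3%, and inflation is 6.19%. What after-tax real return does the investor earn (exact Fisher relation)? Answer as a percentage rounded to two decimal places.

After-tax nominal return = 12.07% × (1 − 0.233) = 9.25769%.
1 + r = 1.0925769 / 1.06190 = 1.028889
After-tax real rate = 1.028889 − 1 → 2.89%.

2.89%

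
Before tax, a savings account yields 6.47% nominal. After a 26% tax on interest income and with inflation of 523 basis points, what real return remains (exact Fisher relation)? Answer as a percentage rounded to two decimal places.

After-tax nominal return = 6.47% × (1 − 0.26) = 4.7878%.
1 + r = 1.047878 / 1.05230 = 0.995798
After-tax real rate = 0.995798 − 1 → -0.42%.

-0.42%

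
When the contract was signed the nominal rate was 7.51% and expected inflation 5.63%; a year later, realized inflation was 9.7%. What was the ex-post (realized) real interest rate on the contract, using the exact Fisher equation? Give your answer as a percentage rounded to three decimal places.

-1.996%

Ex-post: (1 + 0.0751)/(1 + 0.0970) − 1 = -1.9964%
So the realized real rate is -1.996%.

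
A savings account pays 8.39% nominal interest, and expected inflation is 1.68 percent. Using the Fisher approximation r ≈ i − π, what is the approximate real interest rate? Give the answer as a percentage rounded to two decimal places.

r ≈ i − π = 8.39% − 1.68% = 6.71%.

6.71%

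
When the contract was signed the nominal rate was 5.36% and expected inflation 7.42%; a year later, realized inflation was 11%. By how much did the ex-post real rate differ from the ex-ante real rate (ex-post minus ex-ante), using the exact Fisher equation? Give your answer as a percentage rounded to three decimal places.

Ex-ante: (1 + 0.0536)/(1 + 0.0742) − 1 = -1.9177%
Ex-post: (1 + 0.0536)/(1 + 0.1100) − 1 = -5.0811%
Difference (ex-post − ex-ante) = -3.1634% → -3.163%.

-3.163%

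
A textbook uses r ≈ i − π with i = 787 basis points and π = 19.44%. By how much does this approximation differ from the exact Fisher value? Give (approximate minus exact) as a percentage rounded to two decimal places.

Approximate: r ≈ 7.870% − 19.440% = -11.5700%
Exact: (1 + 0.0787)/(1 + 0.1944) − 1 = -9.6869%
Error = -11.5700% − (-9.6869%) = -1.8831% → -1.88%.

-1.88%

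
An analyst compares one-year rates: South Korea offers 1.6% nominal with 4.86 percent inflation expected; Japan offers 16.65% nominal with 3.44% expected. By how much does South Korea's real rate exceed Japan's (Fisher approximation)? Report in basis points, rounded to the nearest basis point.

South Korea: 1.6% − 4.86% = -3.260%
Japan: 16.65% − 3.44% = 13.210%
Differential = -16.470% → -1647 basis points.

-1647 basis points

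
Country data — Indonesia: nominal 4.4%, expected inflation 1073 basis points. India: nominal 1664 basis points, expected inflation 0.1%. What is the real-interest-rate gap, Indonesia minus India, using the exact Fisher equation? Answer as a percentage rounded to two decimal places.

Indonesia: (1 + 0.0440)/(1 + 0.1073) − 1 = -5.7166%
India: (1 + 0.1664)/(1 + 0.0010) − 1 = 16.5235%
Differential = -5.7166% − 16.5235% = -22.2401% → -22.24%.

-22.24%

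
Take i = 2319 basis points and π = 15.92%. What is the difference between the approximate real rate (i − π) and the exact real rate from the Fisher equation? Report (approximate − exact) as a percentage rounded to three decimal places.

Approximate: r ≈ 23.190% − 15.920% = 7.2700%
Exact: (1 + 0.2319)/(1 + 0.1592) − 1 = 6.2716%
Error = 7.2700% − 6.2716% = 0.9984% → 0.998%.

0.998%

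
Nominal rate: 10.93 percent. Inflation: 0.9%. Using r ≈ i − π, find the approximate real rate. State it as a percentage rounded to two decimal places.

r ≈ i − π = 10.93% − 0.9% = 10.03%.

10.03%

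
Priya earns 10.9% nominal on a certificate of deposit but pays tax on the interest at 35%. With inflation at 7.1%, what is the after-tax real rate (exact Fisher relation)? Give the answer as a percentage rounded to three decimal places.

After-tax nominal return = 10.9% × (1 − 0.35) = 7.0850%.
1 + r = 1.07085 / 1.07100 = 0.999860
After-tax real rate = 0.999860 − 1 → -0.014%.

-0.014%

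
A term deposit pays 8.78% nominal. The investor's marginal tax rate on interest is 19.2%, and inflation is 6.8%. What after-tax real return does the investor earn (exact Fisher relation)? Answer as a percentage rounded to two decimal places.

After-tax nominal return = 8.78% × (1 − 0.192) = 7.09424%.
1 + r = 1.0709424 / 1.06800 = 1.002755
After-tax real rate = 1.002755 − 1 → 0.28%.

0.28%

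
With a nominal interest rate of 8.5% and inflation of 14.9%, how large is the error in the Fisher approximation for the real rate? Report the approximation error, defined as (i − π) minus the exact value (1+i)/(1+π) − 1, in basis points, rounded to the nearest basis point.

Approximate: r ≈ 8.500% − 14.900% = -6.4000%
Exact: (1 + 0.0850)/(1 + 0.1490) − 1 = -5.5701%
Error = -6.4000% − (-5.5701%) = -0.8299% → -83 basis points.

-83 basis points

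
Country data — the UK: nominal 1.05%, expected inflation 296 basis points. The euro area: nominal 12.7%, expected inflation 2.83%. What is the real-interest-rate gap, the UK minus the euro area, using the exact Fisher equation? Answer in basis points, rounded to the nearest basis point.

-1145 basis points

The UK: (1 + 0.0105)/(1 + 0.0296) − 1 = -1.8551%
The euro area: (1 + 0.1270)/(1 + 0.0283) − 1 = 9.5984%
Differential = -1.8551% − 9.5984% = -11.4535% → -1145 basis points.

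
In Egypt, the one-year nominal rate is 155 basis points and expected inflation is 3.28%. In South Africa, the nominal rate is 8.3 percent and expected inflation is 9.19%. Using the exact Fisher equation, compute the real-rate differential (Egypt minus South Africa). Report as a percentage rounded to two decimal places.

Egypt: (1 + 0.0155)/(1 + 0.0328) − 1 = -1.6751%
South Africa: (1 + 0.0830)/(1 + 0.0919) − 1 = -0.8151%
Differential = -1.6751% − (-0.8151%) = -0.8600% → -0.86%.

-0.86%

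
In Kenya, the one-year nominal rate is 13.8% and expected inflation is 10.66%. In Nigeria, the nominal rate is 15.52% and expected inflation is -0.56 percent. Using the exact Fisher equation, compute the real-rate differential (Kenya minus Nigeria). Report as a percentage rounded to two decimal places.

-13.33%

Kenya: (1 + 0.1380)/(1 + 0.1066) − 1 = 2.8375%
Nigeria: (1 + 0.1552)/(1 − 0.0056) − 1 = 16.1706%
Differential = 2.8375% − 16.1706% = -13.3330% → -13.33%.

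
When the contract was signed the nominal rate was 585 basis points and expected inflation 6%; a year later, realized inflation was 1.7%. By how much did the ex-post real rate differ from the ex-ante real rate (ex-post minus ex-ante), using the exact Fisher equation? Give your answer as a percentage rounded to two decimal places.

4.22%

Ex-ante: (1 + 0.0585)/(1 + 0.0600) − 1 = -0.1415%
Ex-post: (1 + 0.0585)/(1 + 0.0170) − 1 = 4.0806%
Difference (ex-post − ex-ante) = 4.2221% → 4.22%.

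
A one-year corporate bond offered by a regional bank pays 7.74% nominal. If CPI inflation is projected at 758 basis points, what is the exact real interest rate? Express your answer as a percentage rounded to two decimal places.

0.15%

By the Fisher relation, 1 + r = (1 + i)/(1 + π).
1 + r = 1.07740 / 1.07580 = 1.001487
r = 1.001487 − 1 = 0.1487%, i.e. 0.15%.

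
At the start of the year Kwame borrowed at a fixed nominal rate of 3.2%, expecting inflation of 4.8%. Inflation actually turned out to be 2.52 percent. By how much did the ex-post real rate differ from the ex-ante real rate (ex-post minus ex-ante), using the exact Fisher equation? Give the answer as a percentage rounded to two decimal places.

Ex-ante: (1 + 0.0320)/(1 + 0.0480) − 1 = -1.5267%
Ex-post: (1 + 0.0320)/(1 + 0.0252) − 1 = 0.6633%
Difference (ex-post − ex-ante) = 2.1900% → 2.19%.

2.19%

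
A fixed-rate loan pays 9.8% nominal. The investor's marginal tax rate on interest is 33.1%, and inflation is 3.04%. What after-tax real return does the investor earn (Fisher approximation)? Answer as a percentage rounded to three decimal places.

After-tax nominal return = 9.8% × (1 − 0.331) = 6.5562%.
r ≈ 6.5562% − 3.04% → 3.516%.

3.516%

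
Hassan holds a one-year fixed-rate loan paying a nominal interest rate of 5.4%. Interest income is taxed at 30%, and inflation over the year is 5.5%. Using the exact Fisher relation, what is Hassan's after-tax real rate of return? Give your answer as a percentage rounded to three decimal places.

After-tax nominal return = 5.4% × (1 − 0.3) = 3.7800%.
1 + r = 1.03780 / 1.05500 = 0.983697
After-tax real rate = 0.983697 − 1 → -1.630%.

-1.630%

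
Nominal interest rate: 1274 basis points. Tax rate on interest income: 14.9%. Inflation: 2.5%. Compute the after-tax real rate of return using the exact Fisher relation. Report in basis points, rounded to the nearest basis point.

814 basis points

After-tax nominal return = 12.74% × (1 − 0.149) = 10.84174%.
1 + r = 1.1084174 / 1.02500 = 1.081383
After-tax real rate = 1.081383 − 1 → 814 basis points.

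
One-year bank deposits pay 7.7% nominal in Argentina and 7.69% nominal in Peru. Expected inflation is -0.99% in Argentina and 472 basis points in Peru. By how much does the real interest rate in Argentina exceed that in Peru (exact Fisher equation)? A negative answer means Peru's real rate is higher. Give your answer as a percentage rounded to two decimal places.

Argentina: (1 + 0.0770)/(1 − 0.0099) − 1 = 8.7769%
Peru: (1 + 0.0769)/(1 + 0.0472) − 1 = 2.8361%
Differential = 8.7769% − 2.8361% = 5.9408% → 5.94%.

5.94%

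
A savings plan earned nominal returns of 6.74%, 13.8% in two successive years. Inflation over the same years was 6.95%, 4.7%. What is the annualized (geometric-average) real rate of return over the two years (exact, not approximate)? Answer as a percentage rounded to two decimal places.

Nominal growth factor = 1.0674 × 1.1380 = 1.21470120
Price-level growth factor = 1.0695 × 1.0470 = 1.11976650
Real growth factor = 1.21470120 / 1.11976650 = 1.08478080
Annualized real rate = 1.08478080^(1/2) − 1 = 4.1528% → 4.15%.

4.15%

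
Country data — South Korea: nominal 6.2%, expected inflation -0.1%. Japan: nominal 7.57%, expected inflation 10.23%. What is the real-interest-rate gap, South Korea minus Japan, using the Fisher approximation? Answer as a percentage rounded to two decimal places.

8.96%

South Korea: 6.2% − (-0.1%) = 6.300%
Japan: 7.57% − 10.23% = -2.660%
Differential = 8.960% → 8.96%.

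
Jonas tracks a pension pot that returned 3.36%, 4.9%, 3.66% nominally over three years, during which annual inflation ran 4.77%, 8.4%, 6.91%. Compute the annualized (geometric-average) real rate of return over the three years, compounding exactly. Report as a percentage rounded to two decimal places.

Nominal growth factor = 1.0336 × 1.0490 × 1.0366 = 1.12392982
Price-level growth factor = 1.0477 × 1.0840 × 1.0691 = 1.21418414
Real growth factor = 1.12392982 / 1.21418414 = 0.92566669
Annualized real rate = 0.92566669^(1/3) − 1 = -2.5418% → -2.54%.

-2.54%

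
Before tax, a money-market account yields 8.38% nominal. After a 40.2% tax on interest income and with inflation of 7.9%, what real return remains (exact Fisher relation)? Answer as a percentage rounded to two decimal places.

After-tax nominal return = 8.38% × (1 − 0.402) = 5.01124%.
1 + r = 1.0501124 / 1.07900 = 0.973227
After-tax real rate = 0.973227 − 1 → -2.68%.

-2.68%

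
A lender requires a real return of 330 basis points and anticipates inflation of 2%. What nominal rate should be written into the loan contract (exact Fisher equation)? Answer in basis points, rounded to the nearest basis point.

(1 + i) = (1 + r)(1 + π) = 1.03300 × 1.02000 = 1.05366
i = 1.05366 − 1, so the required nominal rate is 537 basis points.

537 basis points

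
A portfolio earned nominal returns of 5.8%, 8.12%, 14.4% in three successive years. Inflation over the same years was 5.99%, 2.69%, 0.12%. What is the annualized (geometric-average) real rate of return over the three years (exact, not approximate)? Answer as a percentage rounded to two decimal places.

Nominal growth factor = 1.0580 × 1.0812 × 1.1440 = 1.30863258
Price-level growth factor = 1.0599 × 1.0269 × 1.0012 = 1.08971740
Real growth factor = 1.30863258 / 1.08971740 = 1.20089170
Annualized real rate = 1.20089170^(1/3) − 1 = 6.2922% → 6.29%.

6.29%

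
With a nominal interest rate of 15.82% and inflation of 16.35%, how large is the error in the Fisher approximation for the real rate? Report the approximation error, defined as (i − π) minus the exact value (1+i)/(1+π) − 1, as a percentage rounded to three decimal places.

Approximate: r ≈ 15.820% − 16.350% = -0.5300%
Exact: (1 + 0.1582)/(1 + 0.1635) − 1 = -0.45552%
Error = -0.5300% − (-0.45552%) = -0.07448% → -0.074%.

-0.074%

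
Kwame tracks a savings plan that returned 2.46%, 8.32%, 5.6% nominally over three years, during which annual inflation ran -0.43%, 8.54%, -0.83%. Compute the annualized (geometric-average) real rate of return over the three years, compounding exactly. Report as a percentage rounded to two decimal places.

3.03%

Compound the nominal returns: 1.0246 × 1.0832 × 1.0560 = 1.171998136.
Compound inflation: 0.9957 × 1.0854 × 0.9917 = 1.071762698.
Deflate: 1.171998136 / 1.071762698 = 1.093523910.
Annualized real rate = 1.093523910^(1/3) − 1 = 3.02503% → 3.03%.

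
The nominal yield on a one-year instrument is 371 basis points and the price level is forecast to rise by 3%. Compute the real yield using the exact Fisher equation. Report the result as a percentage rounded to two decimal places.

0.69%

By the Fisher relation, 1 + r = (1 + i)/(1 + π).
1 + r = 1.03710 / 1.03000 = 1.006893
r = 1.006893 − 1 = 0.6893%, i.e. 0.69%.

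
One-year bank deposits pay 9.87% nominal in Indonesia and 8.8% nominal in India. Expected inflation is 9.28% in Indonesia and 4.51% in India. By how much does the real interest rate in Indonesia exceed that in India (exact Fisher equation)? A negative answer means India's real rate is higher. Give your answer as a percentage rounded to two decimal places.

-3.56%

Indonesia: (1 + 0.0987)/(1 + 0.0928) − 1 = 0.53990%
India: (1 + 0.0880)/(1 + 0.0451) − 1 = 4.10487%
Differential = 0.53990% − 4.10487% = -3.56497% → -3.56%.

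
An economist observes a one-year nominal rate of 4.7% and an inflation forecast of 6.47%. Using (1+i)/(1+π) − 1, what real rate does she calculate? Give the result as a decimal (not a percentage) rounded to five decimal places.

1 + r = 1.04700 / 1.06470 = 0.983376
r = 0.983376 − 1 = -1.6624%, i.e. -0.01662.

-0.01662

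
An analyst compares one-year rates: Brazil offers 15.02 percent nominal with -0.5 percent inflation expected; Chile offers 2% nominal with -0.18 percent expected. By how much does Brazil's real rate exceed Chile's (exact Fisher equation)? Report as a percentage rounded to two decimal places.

13.41%

Brazil: (1 + 0.1502)/(1 − 0.0050) − 1 = 15.5980%
Chile: (1 + 0.0200)/(1 − 0.0018) − 1 = 2.1839%
Differential = 15.5980% − 2.1839% = 13.4141% → 13.41%.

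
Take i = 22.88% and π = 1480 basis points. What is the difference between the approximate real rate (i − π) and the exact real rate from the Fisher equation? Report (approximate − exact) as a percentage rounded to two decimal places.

1.04%

Approximate: r ≈ 22.880% − 14.800% = 8.0800%
Exact: (1 + 0.2288)/(1 + 0.1480) − 1 = 7.0383%
Error = 8.0800% − 7.0383% = 1.0417% → 1.04%.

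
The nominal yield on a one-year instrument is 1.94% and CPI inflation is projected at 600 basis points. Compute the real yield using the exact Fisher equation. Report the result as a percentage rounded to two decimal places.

By the Fisher equation, 1 + r = (1 + i)/(1 + π).
1 + r = 1.01940 / 1.06000 = 0.961698
r = 0.961698 − 1 = -3.8302%, i.e. -3.83%.

-3.83%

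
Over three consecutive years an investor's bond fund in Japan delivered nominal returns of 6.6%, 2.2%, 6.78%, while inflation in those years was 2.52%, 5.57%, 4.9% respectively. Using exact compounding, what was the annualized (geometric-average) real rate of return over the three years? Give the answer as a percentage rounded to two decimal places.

Compound the nominal returns: 1.0660 × 1.0220 × 1.0678 = 1.16331685.
Compound inflation: 1.0252 × 1.0557 × 1.0490 = 1.13533652.
Deflate: 1.16331685 / 1.13533652 = 1.02464496.
Annualized real rate = 1.02464496^(1/3) − 1 = 0.8148% → 0.81%.

0.81%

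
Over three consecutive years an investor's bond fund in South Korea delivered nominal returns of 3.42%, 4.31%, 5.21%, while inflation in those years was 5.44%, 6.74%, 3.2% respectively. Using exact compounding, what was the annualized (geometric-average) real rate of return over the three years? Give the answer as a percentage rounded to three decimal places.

Nominal growth factor = 1.0342 × 1.0431 × 1.0521 = 1.134978146
Price-level growth factor = 1.0544 × 1.0674 × 1.0320 = 1.161481490
Real growth factor = 1.134978146 / 1.161481490 = 0.977181433
Annualized real rate = 0.977181433^(1/3) − 1 = -0.76648% → -0.766%.

-0.766%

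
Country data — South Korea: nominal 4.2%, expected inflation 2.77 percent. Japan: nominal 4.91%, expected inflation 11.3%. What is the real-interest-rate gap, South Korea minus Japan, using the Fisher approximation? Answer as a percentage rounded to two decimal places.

7.82%

South Korea: 4.2% − 2.77% = 1.430%
Japan: 4.91% − 11.3% = -6.390%
Differential = 7.820% → 7.82%.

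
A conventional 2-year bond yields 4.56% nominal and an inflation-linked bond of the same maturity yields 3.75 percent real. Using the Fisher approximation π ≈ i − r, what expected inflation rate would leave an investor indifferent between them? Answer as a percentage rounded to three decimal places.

0.810%

π ≈ i − r = 4.56% − 3.75% → 0.810%.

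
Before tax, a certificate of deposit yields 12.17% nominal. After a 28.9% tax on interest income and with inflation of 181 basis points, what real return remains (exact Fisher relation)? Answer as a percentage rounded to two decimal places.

6.72%

After-tax nominal return = 12.17% × (1 − 0.289) = 8.65287%.
1 + r = 1.0865287 / 1.01810 = 1.067212
After-tax real rate = 1.067212 − 1 → 6.72%.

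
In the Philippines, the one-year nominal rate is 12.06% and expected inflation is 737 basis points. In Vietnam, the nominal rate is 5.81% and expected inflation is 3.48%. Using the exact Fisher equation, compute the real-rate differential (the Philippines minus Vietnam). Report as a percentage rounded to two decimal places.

2.12%

The Philippines: (1 + 0.1206)/(1 + 0.0737) − 1 = 4.3681%
Vietnam: (1 + 0.0581)/(1 + 0.0348) − 1 = 2.2516%
Differential = 4.3681% − 2.2516% = 2.1164% → 2.12%.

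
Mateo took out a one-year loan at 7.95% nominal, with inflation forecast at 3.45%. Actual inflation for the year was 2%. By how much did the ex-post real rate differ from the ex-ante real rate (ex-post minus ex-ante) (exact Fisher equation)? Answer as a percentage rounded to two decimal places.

1.48%

Ex-ante: (1 + 0.0795)/(1 + 0.0345) − 1 = 4.3499%
Ex-post: (1 + 0.0795)/(1 + 0.0200) − 1 = 5.8333%
Difference (ex-post − ex-ante) = 1.4834% → 1.48%.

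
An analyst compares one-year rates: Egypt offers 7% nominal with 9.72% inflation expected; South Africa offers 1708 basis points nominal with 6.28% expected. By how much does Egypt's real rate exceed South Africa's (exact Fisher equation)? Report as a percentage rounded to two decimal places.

Egypt: (1 + 0.0700)/(1 + 0.0972) − 1 = -2.4790%
South Africa: (1 + 0.1708)/(1 + 0.0628) − 1 = 10.1618%
Differential = -2.4790% − 10.1618% = -12.6409% → -12.64%.

-12.64%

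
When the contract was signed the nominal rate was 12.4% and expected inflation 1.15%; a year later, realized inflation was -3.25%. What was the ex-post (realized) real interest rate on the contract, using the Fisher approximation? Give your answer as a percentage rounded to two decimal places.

Ex-post: 12.4% − (-3.25%) = 15.650%
So the realized real rate is 15.65%.

15.65%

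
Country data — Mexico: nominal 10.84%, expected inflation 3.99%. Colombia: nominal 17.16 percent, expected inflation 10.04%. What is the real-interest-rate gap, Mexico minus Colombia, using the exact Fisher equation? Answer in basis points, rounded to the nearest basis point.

Mexico: (1 + 0.1084)/(1 + 0.0399) − 1 = 6.5872%
Colombia: (1 + 0.1716)/(1 + 0.1004) − 1 = 6.4704%
Differential = 6.5872% − 6.4704% = 0.1168% → 12 basis points.

12 basis points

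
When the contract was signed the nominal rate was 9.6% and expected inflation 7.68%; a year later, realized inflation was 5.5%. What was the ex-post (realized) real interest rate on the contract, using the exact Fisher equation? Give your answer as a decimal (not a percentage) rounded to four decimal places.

0.0389

Ex-post: (1 + 0.0960)/(1 + 0.0550) − 1 = 3.8863%
So the realized real rate is 0.0389.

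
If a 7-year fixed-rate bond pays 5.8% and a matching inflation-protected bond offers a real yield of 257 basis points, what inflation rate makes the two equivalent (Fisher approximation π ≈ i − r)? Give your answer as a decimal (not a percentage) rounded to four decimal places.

0.0323

π ≈ i − r = 5.8% − 2.57% → 0.0323.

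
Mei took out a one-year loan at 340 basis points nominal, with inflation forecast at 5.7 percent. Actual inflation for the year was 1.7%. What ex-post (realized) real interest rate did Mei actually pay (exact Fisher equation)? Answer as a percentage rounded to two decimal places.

1.67%

Ex-post: (1 + 0.0340)/(1 + 0.0170) − 1 = 1.6716%
So the realized real rate is 1.67%.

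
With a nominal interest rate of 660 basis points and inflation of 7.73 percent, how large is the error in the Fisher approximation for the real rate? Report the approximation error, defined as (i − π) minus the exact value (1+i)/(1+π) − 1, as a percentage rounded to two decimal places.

-0.08%

Approximate: r ≈ 6.600% − 7.730% = -1.1300%
Exact: (1 + 0.0660)/(1 + 0.0773) − 1 = -1.0489%
Error = -1.1300% − (-1.0489%) = -0.0811% → -0.08%.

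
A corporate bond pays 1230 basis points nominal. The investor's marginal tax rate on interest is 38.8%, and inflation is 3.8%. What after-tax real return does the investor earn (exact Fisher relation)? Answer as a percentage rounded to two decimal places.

After-tax nominal return = 12.3% × (1 − 0.388) = 7.5276%.
1 + r = 1.075276 / 1.03800 = 1.035911
After-tax real rate = 1.035911 − 1 → 3.59%.

3.59%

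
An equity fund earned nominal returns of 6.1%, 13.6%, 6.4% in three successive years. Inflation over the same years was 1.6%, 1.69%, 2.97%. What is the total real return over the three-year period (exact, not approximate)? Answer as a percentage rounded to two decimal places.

Nominal growth factor = 1.0610 × 1.1360 × 1.0640 = 1.282435
Price-level growth factor = 1.0160 × 1.0169 × 1.0297 = 1.063856
Real growth factor = 1.282435 / 1.063856 = 1.205460
Total real return = 1.205460 − 1 → 20.55%.

20.55%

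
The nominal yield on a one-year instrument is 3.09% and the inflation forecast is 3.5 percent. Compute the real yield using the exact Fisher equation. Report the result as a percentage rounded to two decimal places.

-0.40%

By the Fisher equation, 1 + r = (1 + i)/(1 + π).
1 + r = 1.03090 / 1.03500 = 0.996039
r = 0.996039 − 1 = -0.3961%, i.e. -0.40%.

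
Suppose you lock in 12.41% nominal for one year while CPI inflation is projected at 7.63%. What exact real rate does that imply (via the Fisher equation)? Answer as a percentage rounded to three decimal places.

1 + r = 1.12410 / 1.07630 = 1.044411
r = 1.044411 − 1 = 4.4411%, i.e. 4.441%.

4.441%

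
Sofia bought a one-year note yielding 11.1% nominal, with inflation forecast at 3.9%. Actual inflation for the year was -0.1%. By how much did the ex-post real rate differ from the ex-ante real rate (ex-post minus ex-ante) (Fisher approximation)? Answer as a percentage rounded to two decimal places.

4.00%

Ex-ante: 11.1% − 3.9% = 7.200%
Ex-post: 11.1% − (-0.1%) = 11.200%
Difference (ex-post − ex-ante) = 4.0000% → 4.00%.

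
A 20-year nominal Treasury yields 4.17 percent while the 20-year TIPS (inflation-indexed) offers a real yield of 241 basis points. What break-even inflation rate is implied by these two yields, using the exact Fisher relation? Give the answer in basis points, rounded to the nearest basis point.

(1 + π) = (1 + i)/(1 + r) = 1.04170 / 1.02410 = 1.017186
Break-even inflation = 1.017186 − 1 → 172 basis points.

172 basis points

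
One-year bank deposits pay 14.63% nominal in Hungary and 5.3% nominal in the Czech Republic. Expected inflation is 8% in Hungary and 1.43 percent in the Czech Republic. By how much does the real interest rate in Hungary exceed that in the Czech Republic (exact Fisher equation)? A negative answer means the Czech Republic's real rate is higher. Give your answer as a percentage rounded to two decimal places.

2.32%

Hungary: (1 + 0.1463)/(1 + 0.0800) − 1 = 6.1389%
The Czech Republic: (1 + 0.0530)/(1 + 0.0143) − 1 = 3.8154%
Differential = 6.1389% − 3.8154% = 2.3234% → 2.32%.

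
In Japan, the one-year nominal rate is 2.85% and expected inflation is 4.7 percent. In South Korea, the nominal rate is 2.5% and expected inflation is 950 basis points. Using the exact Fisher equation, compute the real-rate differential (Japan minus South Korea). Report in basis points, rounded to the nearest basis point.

463 basis points

Japan: (1 + 0.0285)/(1 + 0.0470) − 1 = -1.7670%
South Korea: (1 + 0.0250)/(1 + 0.0950) − 1 = -6.3927%
Differential = -1.7670% − (-6.3927%) = 4.6257% → 463 basis points.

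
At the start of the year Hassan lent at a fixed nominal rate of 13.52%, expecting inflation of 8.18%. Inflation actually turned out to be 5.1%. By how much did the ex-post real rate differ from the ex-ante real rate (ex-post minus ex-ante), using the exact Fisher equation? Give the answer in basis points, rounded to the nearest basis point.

308 basis points

Ex-ante: (1 + 0.1352)/(1 + 0.0818) − 1 = 4.9362%
Ex-post: (1 + 0.1352)/(1 + 0.0510) − 1 = 8.0114%
Difference (ex-post − ex-ante) = 3.0752% → 308 basis points.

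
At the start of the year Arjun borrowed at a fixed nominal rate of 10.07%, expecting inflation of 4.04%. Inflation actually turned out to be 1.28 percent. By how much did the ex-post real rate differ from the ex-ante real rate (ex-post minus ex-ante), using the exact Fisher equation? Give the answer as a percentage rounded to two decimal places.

Ex-ante: (1 + 0.1007)/(1 + 0.0404) − 1 = 5.7958%
Ex-post: (1 + 0.1007)/(1 + 0.0128) − 1 = 8.6789%
Difference (ex-post − ex-ante) = 2.8831% → 2.88%.

2.88%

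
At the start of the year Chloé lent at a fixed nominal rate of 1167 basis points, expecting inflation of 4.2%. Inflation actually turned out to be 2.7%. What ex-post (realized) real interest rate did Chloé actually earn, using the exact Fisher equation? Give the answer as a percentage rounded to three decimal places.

Ex-post: (1 + 0.1167)/(1 + 0.0270) − 1 = 8.7342%
So the realized real rate is 8.734%.

8.734%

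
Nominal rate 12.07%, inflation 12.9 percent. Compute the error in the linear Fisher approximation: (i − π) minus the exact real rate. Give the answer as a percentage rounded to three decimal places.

-0.095%

Approximate: r ≈ 12.070% − 12.900% = -0.8300%
Exact: (1 + 0.1207)/(1 + 0.1290) − 1 = -0.7352%
Error = -0.8300% − (-0.7352%) = -0.0948% → -0.095%.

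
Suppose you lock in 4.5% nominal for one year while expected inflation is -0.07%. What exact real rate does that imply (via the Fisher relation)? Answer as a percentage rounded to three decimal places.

1 + r = 1.04500 / 0.99930 = 1.045732
r = 1.045732 − 1 = 4.5732%, i.e. 4.573%.

4.573%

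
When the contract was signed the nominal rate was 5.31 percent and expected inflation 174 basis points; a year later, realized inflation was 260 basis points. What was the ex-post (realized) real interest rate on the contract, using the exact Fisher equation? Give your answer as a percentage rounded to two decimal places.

2.64%

Ex-post: (1 + 0.0531)/(1 + 0.0260) − 1 = 2.6413%
So the realized real rate is 2.64%.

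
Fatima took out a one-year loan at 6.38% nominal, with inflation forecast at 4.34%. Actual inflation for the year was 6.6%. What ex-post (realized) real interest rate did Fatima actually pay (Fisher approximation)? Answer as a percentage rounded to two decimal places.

-0.22%

Ex-post: 6.38% − 6.6% = -0.220%
So the realized real rate is -0.22%.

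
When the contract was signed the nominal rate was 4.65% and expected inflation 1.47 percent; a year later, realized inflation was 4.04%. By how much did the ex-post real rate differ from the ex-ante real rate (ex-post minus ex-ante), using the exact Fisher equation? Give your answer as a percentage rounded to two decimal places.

-2.55%

Ex-ante: (1 + 0.0465)/(1 + 0.0147) − 1 = 3.1339%
Ex-post: (1 + 0.0465)/(1 + 0.0404) − 1 = 0.5863%
Difference (ex-post − ex-ante) = -2.5476% → -2.55%.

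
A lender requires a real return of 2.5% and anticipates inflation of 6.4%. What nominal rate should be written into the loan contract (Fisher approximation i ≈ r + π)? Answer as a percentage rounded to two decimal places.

i ≈ r + π = 2.5% + 6.4% = 8.90%.

8.90%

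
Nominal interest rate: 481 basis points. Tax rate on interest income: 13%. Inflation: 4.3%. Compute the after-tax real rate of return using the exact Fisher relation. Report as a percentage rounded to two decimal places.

-0.11%

After-tax nominal return = 4.81% × (1 − 0.13) = 4.1847%.
1 + r = 1.041847 / 1.04300 = 0.998895
After-tax real rate = 0.998895 − 1 → -0.11%.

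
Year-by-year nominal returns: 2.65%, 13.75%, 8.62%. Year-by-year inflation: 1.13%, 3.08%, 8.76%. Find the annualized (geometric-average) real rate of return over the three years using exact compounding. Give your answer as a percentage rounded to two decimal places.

3.81%

Nominal growth factor = 1.0265 × 1.1375 × 1.0862 = 1.26829464
Price-level growth factor = 1.0113 × 1.0308 × 1.0876 = 1.13376649
Real growth factor = 1.26829464 / 1.13376649 = 1.11865596
Annualized real rate = 1.11865596^(1/3) − 1 = 3.8083% → 3.81%.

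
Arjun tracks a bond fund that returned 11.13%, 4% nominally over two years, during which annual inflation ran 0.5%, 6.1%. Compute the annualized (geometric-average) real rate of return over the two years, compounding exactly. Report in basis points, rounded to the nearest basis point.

Compound the nominal returns: 1.1113 × 1.0400 = 1.15575200.
Compound inflation: 1.0050 × 1.0610 = 1.06630500.
Deflate: 1.15575200 / 1.06630500 = 1.08388500.
Annualized real rate = 1.08388500^(1/2) − 1 = 4.1098% → 411 basis points.

411 basis points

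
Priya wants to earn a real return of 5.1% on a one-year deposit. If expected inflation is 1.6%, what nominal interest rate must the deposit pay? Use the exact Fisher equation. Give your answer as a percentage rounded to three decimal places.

(1 + i) = (1 + r)(1 + π) = 1.05100 × 1.01600 = 1.067816
i = 1.067816 − 1, so the required nominal rate is 6.782%.

6.782%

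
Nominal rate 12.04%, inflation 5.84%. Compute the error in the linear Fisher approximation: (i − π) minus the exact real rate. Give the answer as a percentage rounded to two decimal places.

0.34%

Approximate: r ≈ 12.040% − 5.840% = 6.2000%
Exact: (1 + 0.1204)/(1 + 0.0584) − 1 = 5.8579%
Error = 6.2000% − 5.8579% = 0.3421% → 0.34%.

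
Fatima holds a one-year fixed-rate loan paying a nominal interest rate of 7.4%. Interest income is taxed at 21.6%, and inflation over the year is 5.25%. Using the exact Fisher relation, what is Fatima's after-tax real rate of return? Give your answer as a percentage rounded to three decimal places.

0.524%

After-tax nominal return = 7.4% × (1 − 0.216) = 5.8016%.
1 + r = 1.058016 / 1.05250 = 1.005241
After-tax real rate = 1.005241 − 1 → 0.524%.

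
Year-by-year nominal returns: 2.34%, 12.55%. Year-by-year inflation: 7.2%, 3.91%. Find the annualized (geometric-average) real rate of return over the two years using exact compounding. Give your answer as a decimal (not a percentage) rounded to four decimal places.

0.0169

Compound the nominal returns: 1.0234 × 1.1255 = 1.15183670.
Compound inflation: 1.0720 × 1.0391 = 1.11391520.
Deflate: 1.15183670 / 1.11391520 = 1.03404344.
Annualized real rate = 1.03404344^(1/2) − 1 = 1.6879% → 0.0169.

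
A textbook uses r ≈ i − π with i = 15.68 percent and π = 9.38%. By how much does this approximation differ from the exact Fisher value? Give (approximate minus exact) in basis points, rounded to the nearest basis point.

54 basis points

Approximate: r ≈ 15.680% − 9.380% = 6.3000%
Exact: (1 + 0.1568)/(1 + 0.0938) − 1 = 5.7597%
Error = 6.3000% − 5.7597% = 0.5403% → 54 basis points.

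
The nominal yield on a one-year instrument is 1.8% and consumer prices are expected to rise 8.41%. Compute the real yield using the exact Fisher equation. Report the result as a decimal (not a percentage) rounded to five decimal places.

-0.06097

By the Fisher equation, 1 + r = (1 + i)/(1 + π).
1 + r = 1.01800 / 1.08410 = 0.939028
r = 0.939028 − 1 = -6.0972%, i.e. -0.06097.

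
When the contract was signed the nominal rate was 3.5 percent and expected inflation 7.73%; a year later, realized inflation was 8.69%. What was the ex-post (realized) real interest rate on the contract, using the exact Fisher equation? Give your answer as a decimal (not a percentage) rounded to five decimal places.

-0.04775

Ex-post: (1 + 0.0350)/(1 + 0.0869) − 1 = -4.7750%
So the realized real rate is -0.04775.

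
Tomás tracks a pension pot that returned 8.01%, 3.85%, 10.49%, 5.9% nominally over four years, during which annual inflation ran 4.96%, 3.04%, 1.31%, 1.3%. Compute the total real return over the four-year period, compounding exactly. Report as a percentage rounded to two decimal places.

Compound the nominal returns: 1.0801 × 1.0385 × 1.1049 × 1.0590 = 1.312470.
Compound inflation: 1.0496 × 1.0304 × 1.0131 × 1.0130 = 1.109919.
Deflate: 1.312470 / 1.109919 = 1.182491.
Total real return = 1.182491 − 1 → 18.25%.

18.25%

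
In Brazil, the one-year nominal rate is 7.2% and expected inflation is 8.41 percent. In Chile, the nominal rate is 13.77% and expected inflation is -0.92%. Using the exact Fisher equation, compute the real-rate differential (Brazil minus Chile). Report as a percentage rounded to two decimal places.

-15.94%

Brazil: (1 + 0.0720)/(1 + 0.0841) − 1 = -1.1161%
Chile: (1 + 0.1377)/(1 − 0.0092) − 1 = 14.8264%
Differential = -1.1161% − 14.8264% = -15.9425% → -15.94%.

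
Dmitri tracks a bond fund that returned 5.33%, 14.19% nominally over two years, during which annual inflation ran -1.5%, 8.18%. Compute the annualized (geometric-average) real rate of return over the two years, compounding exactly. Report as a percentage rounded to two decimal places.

Compound the nominal returns: 1.0533 × 1.1419 = 1.20276327.
Compound inflation: 0.9850 × 1.0818 = 1.06557300.
Deflate: 1.20276327 / 1.06557300 = 1.12874788.
Annualized real rate = 1.12874788^(1/2) − 1 = 6.2425% → 6.24%.

6.24%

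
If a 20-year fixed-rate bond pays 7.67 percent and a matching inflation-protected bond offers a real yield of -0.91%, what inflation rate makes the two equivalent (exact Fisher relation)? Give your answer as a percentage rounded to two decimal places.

(1 + π) = (1 + i)/(1 + r) = 1.07670 / 0.99090 = 1.086588
Break-even inflation = 1.086588 − 1 → 8.66%.

8.66%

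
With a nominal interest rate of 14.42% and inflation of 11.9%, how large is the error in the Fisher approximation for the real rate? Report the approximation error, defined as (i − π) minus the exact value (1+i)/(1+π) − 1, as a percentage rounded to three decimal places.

0.268%

Approximate: r ≈ 14.420% − 11.900% = 2.5200%
Exact: (1 + 0.1442)/(1 + 0.1190) − 1 = 2.2520%
Error = 2.5200% − 2.2520% = 0.2680% → 0.268%.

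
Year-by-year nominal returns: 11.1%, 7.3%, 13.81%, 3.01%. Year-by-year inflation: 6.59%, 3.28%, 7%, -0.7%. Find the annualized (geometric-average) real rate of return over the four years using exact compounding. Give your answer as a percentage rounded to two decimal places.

4.55%

Nominal growth factor = 1.1110 × 1.0730 × 1.1381 × 1.0301 = 1.39757007
Price-level growth factor = 1.0659 × 1.0328 × 1.0700 × 0.9930 = 1.16967637
Real growth factor = 1.39757007 / 1.16967637 = 1.19483483
Annualized real rate = 1.19483483^(1/4) − 1 = 4.5507% → 4.55%.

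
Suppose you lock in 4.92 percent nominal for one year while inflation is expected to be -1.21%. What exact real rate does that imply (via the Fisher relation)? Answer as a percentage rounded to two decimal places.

6.21%

By the Fisher relation, 1 + r = (1 + i)/(1 + π).
1 + r = 1.04920 / 0.98790 = 1.062051
r = 1.062051 − 1 = 6.2051%, i.e. 6.21%.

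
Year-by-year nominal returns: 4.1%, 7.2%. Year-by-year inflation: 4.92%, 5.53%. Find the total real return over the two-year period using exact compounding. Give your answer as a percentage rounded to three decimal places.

0.789%

Compound the nominal returns: 1.0410 × 1.0720 = 1.115952.
Compound inflation: 1.0492 × 1.0553 = 1.107221.
Deflate: 1.115952 / 1.107221 = 1.007886.
Total real return = 1.007886 − 1 → 0.789%.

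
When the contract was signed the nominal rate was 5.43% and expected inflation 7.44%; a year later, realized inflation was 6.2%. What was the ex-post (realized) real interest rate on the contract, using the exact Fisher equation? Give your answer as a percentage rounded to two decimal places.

Ex-post: (1 + 0.0543)/(1 + 0.0620) − 1 = -0.72505%
So the realized real rate is -0.73%.

-0.73%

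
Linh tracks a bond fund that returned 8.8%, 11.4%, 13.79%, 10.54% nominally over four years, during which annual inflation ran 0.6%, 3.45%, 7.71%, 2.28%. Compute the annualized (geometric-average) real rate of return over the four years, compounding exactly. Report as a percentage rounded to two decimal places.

7.38%

Compound the nominal returns: 1.0880 × 1.1140 × 1.1379 × 1.1054 = 1.52453586.
Compound inflation: 1.0060 × 1.0345 × 1.0771 × 1.0228 = 1.14650307.
Deflate: 1.52453586 / 1.14650307 = 1.32972680.
Annualized real rate = 1.32972680^(1/4) − 1 = 7.3843% → 7.38%.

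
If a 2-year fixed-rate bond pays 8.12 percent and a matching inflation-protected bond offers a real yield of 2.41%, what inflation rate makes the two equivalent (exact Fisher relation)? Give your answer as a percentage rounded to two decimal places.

5.58%

(1 + π) = (1 + i)/(1 + r) = 1.08120 / 1.02410 = 1.055756
Break-even inflation = 1.055756 − 1 → 5.58%.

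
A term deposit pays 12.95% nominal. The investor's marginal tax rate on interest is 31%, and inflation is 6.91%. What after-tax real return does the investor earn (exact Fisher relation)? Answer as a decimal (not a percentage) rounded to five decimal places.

After-tax nominal return = 12.95% × (1 − 0.31) = 8.9355%.
1 + r = 1.089355 / 1.06910 = 1.018946
After-tax real rate = 1.018946 − 1 → 0.01895.

0.01895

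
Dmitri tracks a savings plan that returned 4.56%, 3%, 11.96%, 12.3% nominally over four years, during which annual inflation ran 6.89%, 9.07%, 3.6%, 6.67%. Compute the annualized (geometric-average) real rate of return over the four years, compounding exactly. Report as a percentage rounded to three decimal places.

1.251%

Nominal growth factor = 1.0456 × 1.0300 × 1.1196 × 1.1230 = 1.35408350
Price-level growth factor = 1.0689 × 1.0907 × 1.0360 × 1.0667 = 1.28838138
Real growth factor = 1.35408350 / 1.28838138 = 1.05099586
Annualized real rate = 1.05099586^(1/4) − 1 = 1.2512% → 1.251%.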